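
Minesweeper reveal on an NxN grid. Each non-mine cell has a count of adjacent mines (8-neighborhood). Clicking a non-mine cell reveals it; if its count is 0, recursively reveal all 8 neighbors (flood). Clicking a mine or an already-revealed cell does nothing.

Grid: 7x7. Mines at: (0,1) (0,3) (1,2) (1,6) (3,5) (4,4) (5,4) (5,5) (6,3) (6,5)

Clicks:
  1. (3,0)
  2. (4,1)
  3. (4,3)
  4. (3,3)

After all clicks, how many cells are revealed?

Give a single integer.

Click 1 (3,0) count=0: revealed 21 new [(1,0) (1,1) (2,0) (2,1) (2,2) (2,3) (3,0) (3,1) (3,2) (3,3) (4,0) (4,1) (4,2) (4,3) (5,0) (5,1) (5,2) (5,3) (6,0) (6,1) (6,2)] -> total=21
Click 2 (4,1) count=0: revealed 0 new [(none)] -> total=21
Click 3 (4,3) count=2: revealed 0 new [(none)] -> total=21
Click 4 (3,3) count=1: revealed 0 new [(none)] -> total=21

Answer: 21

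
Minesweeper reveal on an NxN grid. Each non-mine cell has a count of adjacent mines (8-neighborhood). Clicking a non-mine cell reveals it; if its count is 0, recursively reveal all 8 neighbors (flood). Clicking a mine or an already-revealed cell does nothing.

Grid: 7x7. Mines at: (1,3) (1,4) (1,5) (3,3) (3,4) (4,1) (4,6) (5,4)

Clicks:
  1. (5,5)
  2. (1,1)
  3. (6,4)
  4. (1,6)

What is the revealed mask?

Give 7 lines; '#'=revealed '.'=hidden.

Answer: ###....
###...#
###....
###....
.......
.....#.
....#..

Derivation:
Click 1 (5,5) count=2: revealed 1 new [(5,5)] -> total=1
Click 2 (1,1) count=0: revealed 12 new [(0,0) (0,1) (0,2) (1,0) (1,1) (1,2) (2,0) (2,1) (2,2) (3,0) (3,1) (3,2)] -> total=13
Click 3 (6,4) count=1: revealed 1 new [(6,4)] -> total=14
Click 4 (1,6) count=1: revealed 1 new [(1,6)] -> total=15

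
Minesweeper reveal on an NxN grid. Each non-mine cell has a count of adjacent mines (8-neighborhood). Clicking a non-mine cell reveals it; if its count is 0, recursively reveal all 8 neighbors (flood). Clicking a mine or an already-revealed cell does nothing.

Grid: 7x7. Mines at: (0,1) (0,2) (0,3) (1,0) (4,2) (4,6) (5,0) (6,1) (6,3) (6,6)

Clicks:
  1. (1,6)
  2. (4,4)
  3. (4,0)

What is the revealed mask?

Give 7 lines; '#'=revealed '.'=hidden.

Answer: ....###
.######
.######
.######
#..###.
...###.
.......

Derivation:
Click 1 (1,6) count=0: revealed 27 new [(0,4) (0,5) (0,6) (1,1) (1,2) (1,3) (1,4) (1,5) (1,6) (2,1) (2,2) (2,3) (2,4) (2,5) (2,6) (3,1) (3,2) (3,3) (3,4) (3,5) (3,6) (4,3) (4,4) (4,5) (5,3) (5,4) (5,5)] -> total=27
Click 2 (4,4) count=0: revealed 0 new [(none)] -> total=27
Click 3 (4,0) count=1: revealed 1 new [(4,0)] -> total=28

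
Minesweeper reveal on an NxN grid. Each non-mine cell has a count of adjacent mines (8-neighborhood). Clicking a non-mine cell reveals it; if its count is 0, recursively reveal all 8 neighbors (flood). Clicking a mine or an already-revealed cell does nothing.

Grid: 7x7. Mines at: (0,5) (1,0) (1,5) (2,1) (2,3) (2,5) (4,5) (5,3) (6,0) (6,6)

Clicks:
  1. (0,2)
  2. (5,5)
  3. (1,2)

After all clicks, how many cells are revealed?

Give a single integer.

Click 1 (0,2) count=0: revealed 8 new [(0,1) (0,2) (0,3) (0,4) (1,1) (1,2) (1,3) (1,4)] -> total=8
Click 2 (5,5) count=2: revealed 1 new [(5,5)] -> total=9
Click 3 (1,2) count=2: revealed 0 new [(none)] -> total=9

Answer: 9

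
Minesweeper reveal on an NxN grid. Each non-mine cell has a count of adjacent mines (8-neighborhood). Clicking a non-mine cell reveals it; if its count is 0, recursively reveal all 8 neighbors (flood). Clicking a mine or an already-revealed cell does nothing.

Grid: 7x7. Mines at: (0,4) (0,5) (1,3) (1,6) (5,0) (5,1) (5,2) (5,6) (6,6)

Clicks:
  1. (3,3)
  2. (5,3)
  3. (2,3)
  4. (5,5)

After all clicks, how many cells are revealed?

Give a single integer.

Click 1 (3,3) count=0: revealed 33 new [(0,0) (0,1) (0,2) (1,0) (1,1) (1,2) (2,0) (2,1) (2,2) (2,3) (2,4) (2,5) (2,6) (3,0) (3,1) (3,2) (3,3) (3,4) (3,5) (3,6) (4,0) (4,1) (4,2) (4,3) (4,4) (4,5) (4,6) (5,3) (5,4) (5,5) (6,3) (6,4) (6,5)] -> total=33
Click 2 (5,3) count=1: revealed 0 new [(none)] -> total=33
Click 3 (2,3) count=1: revealed 0 new [(none)] -> total=33
Click 4 (5,5) count=2: revealed 0 new [(none)] -> total=33

Answer: 33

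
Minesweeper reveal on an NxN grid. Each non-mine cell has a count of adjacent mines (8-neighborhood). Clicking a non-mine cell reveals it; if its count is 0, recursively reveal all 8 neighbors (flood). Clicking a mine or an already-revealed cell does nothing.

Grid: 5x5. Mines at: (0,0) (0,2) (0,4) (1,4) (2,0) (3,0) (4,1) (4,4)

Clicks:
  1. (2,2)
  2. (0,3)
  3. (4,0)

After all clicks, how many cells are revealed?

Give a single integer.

Answer: 11

Derivation:
Click 1 (2,2) count=0: revealed 9 new [(1,1) (1,2) (1,3) (2,1) (2,2) (2,3) (3,1) (3,2) (3,3)] -> total=9
Click 2 (0,3) count=3: revealed 1 new [(0,3)] -> total=10
Click 3 (4,0) count=2: revealed 1 new [(4,0)] -> total=11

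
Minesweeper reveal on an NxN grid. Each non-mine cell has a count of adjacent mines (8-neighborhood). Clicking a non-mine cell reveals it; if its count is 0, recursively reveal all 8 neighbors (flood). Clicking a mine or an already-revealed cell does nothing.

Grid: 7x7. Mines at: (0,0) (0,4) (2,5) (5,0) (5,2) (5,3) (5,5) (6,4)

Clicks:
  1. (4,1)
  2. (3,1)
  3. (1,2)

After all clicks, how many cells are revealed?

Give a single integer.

Answer: 23

Derivation:
Click 1 (4,1) count=2: revealed 1 new [(4,1)] -> total=1
Click 2 (3,1) count=0: revealed 22 new [(0,1) (0,2) (0,3) (1,0) (1,1) (1,2) (1,3) (1,4) (2,0) (2,1) (2,2) (2,3) (2,4) (3,0) (3,1) (3,2) (3,3) (3,4) (4,0) (4,2) (4,3) (4,4)] -> total=23
Click 3 (1,2) count=0: revealed 0 new [(none)] -> total=23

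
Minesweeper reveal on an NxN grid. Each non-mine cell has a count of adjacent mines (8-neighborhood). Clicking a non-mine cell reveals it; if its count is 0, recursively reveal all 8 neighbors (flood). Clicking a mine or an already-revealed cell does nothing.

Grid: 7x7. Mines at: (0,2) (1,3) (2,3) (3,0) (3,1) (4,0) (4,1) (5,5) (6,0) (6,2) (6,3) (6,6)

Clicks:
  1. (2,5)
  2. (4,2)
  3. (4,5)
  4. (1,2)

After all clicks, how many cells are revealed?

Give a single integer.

Answer: 17

Derivation:
Click 1 (2,5) count=0: revealed 15 new [(0,4) (0,5) (0,6) (1,4) (1,5) (1,6) (2,4) (2,5) (2,6) (3,4) (3,5) (3,6) (4,4) (4,5) (4,6)] -> total=15
Click 2 (4,2) count=2: revealed 1 new [(4,2)] -> total=16
Click 3 (4,5) count=1: revealed 0 new [(none)] -> total=16
Click 4 (1,2) count=3: revealed 1 new [(1,2)] -> total=17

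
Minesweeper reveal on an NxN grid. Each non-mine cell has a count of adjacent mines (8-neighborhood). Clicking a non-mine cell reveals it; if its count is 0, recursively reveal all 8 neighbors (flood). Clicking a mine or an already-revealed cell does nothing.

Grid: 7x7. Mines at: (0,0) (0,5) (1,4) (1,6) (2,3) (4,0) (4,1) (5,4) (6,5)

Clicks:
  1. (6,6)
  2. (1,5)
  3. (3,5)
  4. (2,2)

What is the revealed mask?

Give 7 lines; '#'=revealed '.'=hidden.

Answer: .......
.....#.
..#.###
....###
....###
.....##
......#

Derivation:
Click 1 (6,6) count=1: revealed 1 new [(6,6)] -> total=1
Click 2 (1,5) count=3: revealed 1 new [(1,5)] -> total=2
Click 3 (3,5) count=0: revealed 11 new [(2,4) (2,5) (2,6) (3,4) (3,5) (3,6) (4,4) (4,5) (4,6) (5,5) (5,6)] -> total=13
Click 4 (2,2) count=1: revealed 1 new [(2,2)] -> total=14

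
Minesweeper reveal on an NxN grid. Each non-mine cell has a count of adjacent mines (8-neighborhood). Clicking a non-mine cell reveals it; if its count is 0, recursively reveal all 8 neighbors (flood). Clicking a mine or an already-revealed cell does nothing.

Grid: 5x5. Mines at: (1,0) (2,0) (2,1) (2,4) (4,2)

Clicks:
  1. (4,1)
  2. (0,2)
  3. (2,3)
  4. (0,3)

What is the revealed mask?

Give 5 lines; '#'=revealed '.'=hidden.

Click 1 (4,1) count=1: revealed 1 new [(4,1)] -> total=1
Click 2 (0,2) count=0: revealed 8 new [(0,1) (0,2) (0,3) (0,4) (1,1) (1,2) (1,3) (1,4)] -> total=9
Click 3 (2,3) count=1: revealed 1 new [(2,3)] -> total=10
Click 4 (0,3) count=0: revealed 0 new [(none)] -> total=10

Answer: .####
.####
...#.
.....
.#...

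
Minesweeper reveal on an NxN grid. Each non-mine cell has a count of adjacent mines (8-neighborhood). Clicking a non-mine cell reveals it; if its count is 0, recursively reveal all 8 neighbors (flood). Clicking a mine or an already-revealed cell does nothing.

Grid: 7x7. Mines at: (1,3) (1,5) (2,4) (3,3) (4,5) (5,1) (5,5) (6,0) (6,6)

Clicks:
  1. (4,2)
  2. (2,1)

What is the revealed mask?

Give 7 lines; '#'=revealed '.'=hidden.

Answer: ###....
###....
###....
###....
###....
.......
.......

Derivation:
Click 1 (4,2) count=2: revealed 1 new [(4,2)] -> total=1
Click 2 (2,1) count=0: revealed 14 new [(0,0) (0,1) (0,2) (1,0) (1,1) (1,2) (2,0) (2,1) (2,2) (3,0) (3,1) (3,2) (4,0) (4,1)] -> total=15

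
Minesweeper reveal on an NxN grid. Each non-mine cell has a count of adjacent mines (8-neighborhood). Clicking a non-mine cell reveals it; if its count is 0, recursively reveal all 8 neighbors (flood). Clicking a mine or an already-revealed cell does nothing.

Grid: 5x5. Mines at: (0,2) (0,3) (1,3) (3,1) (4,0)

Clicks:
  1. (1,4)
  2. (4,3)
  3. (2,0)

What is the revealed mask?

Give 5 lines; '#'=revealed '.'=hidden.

Click 1 (1,4) count=2: revealed 1 new [(1,4)] -> total=1
Click 2 (4,3) count=0: revealed 9 new [(2,2) (2,3) (2,4) (3,2) (3,3) (3,4) (4,2) (4,3) (4,4)] -> total=10
Click 3 (2,0) count=1: revealed 1 new [(2,0)] -> total=11

Answer: .....
....#
#.###
..###
..###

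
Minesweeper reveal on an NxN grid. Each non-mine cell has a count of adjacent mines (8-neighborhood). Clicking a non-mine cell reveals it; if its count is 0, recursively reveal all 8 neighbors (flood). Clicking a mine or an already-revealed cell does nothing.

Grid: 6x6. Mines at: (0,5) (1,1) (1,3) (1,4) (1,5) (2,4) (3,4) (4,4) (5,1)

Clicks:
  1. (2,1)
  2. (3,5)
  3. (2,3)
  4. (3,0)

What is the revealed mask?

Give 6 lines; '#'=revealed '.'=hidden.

Answer: ......
......
####..
####.#
####..
......

Derivation:
Click 1 (2,1) count=1: revealed 1 new [(2,1)] -> total=1
Click 2 (3,5) count=3: revealed 1 new [(3,5)] -> total=2
Click 3 (2,3) count=4: revealed 1 new [(2,3)] -> total=3
Click 4 (3,0) count=0: revealed 10 new [(2,0) (2,2) (3,0) (3,1) (3,2) (3,3) (4,0) (4,1) (4,2) (4,3)] -> total=13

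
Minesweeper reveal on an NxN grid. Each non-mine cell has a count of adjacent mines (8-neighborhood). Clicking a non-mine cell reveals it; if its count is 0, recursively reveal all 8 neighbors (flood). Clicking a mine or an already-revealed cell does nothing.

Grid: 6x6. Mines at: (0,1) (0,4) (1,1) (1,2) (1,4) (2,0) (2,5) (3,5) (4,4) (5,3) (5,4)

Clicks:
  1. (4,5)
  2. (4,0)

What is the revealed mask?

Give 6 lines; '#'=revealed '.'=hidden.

Answer: ......
......
.###..
####..
####.#
###...

Derivation:
Click 1 (4,5) count=3: revealed 1 new [(4,5)] -> total=1
Click 2 (4,0) count=0: revealed 14 new [(2,1) (2,2) (2,3) (3,0) (3,1) (3,2) (3,3) (4,0) (4,1) (4,2) (4,3) (5,0) (5,1) (5,2)] -> total=15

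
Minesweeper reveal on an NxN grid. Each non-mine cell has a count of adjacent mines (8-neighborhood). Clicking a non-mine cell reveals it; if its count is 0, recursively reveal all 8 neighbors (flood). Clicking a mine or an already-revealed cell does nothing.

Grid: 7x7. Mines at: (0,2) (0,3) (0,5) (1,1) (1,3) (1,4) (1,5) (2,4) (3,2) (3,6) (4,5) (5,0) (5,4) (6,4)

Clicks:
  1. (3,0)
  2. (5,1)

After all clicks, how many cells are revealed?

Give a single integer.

Click 1 (3,0) count=0: revealed 6 new [(2,0) (2,1) (3,0) (3,1) (4,0) (4,1)] -> total=6
Click 2 (5,1) count=1: revealed 1 new [(5,1)] -> total=7

Answer: 7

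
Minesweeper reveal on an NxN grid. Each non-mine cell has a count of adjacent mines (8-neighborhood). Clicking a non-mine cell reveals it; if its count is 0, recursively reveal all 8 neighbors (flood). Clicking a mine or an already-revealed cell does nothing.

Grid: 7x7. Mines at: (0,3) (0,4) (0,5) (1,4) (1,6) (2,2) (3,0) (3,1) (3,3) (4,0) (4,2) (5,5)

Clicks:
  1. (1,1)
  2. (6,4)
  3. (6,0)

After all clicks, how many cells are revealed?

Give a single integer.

Click 1 (1,1) count=1: revealed 1 new [(1,1)] -> total=1
Click 2 (6,4) count=1: revealed 1 new [(6,4)] -> total=2
Click 3 (6,0) count=0: revealed 9 new [(5,0) (5,1) (5,2) (5,3) (5,4) (6,0) (6,1) (6,2) (6,3)] -> total=11

Answer: 11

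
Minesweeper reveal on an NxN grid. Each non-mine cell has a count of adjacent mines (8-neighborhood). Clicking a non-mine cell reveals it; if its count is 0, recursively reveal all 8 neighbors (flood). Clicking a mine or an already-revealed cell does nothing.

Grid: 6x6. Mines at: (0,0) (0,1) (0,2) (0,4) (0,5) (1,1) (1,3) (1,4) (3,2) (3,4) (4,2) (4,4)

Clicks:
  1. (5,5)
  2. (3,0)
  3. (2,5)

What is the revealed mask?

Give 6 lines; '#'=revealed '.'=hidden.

Answer: ......
......
##...#
##....
##....
##...#

Derivation:
Click 1 (5,5) count=1: revealed 1 new [(5,5)] -> total=1
Click 2 (3,0) count=0: revealed 8 new [(2,0) (2,1) (3,0) (3,1) (4,0) (4,1) (5,0) (5,1)] -> total=9
Click 3 (2,5) count=2: revealed 1 new [(2,5)] -> total=10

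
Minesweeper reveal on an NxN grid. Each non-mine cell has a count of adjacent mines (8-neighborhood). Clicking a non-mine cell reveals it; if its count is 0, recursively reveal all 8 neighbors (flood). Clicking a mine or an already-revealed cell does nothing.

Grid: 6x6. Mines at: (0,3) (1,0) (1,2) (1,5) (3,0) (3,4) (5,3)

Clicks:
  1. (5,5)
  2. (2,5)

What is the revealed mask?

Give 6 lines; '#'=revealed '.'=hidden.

Click 1 (5,5) count=0: revealed 4 new [(4,4) (4,5) (5,4) (5,5)] -> total=4
Click 2 (2,5) count=2: revealed 1 new [(2,5)] -> total=5

Answer: ......
......
.....#
......
....##
....##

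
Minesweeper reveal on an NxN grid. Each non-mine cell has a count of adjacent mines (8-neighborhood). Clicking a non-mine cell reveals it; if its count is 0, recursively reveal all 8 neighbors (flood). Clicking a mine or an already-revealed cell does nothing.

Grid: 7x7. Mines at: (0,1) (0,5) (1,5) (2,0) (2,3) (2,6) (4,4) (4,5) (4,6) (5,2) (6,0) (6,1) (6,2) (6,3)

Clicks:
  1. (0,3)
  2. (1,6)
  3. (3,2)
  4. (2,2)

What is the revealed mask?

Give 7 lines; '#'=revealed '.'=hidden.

Answer: ..###..
..###.#
..#....
..#....
.......
.......
.......

Derivation:
Click 1 (0,3) count=0: revealed 6 new [(0,2) (0,3) (0,4) (1,2) (1,3) (1,4)] -> total=6
Click 2 (1,6) count=3: revealed 1 new [(1,6)] -> total=7
Click 3 (3,2) count=1: revealed 1 new [(3,2)] -> total=8
Click 4 (2,2) count=1: revealed 1 new [(2,2)] -> total=9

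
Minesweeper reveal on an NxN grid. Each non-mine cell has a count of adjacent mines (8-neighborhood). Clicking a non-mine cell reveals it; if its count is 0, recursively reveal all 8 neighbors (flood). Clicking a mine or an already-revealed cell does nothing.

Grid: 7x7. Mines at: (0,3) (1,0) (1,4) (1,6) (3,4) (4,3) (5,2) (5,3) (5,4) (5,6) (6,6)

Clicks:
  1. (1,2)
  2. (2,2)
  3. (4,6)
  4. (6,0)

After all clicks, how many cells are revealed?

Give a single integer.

Click 1 (1,2) count=1: revealed 1 new [(1,2)] -> total=1
Click 2 (2,2) count=0: revealed 17 new [(1,1) (1,3) (2,0) (2,1) (2,2) (2,3) (3,0) (3,1) (3,2) (3,3) (4,0) (4,1) (4,2) (5,0) (5,1) (6,0) (6,1)] -> total=18
Click 3 (4,6) count=1: revealed 1 new [(4,6)] -> total=19
Click 4 (6,0) count=0: revealed 0 new [(none)] -> total=19

Answer: 19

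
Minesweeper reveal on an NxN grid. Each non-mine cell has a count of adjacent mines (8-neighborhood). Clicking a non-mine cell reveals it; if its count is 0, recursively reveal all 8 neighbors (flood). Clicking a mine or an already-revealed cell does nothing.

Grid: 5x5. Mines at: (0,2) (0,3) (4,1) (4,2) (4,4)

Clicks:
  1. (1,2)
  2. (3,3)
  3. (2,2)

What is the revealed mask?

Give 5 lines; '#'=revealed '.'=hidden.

Answer: ##...
#####
#####
#####
.....

Derivation:
Click 1 (1,2) count=2: revealed 1 new [(1,2)] -> total=1
Click 2 (3,3) count=2: revealed 1 new [(3,3)] -> total=2
Click 3 (2,2) count=0: revealed 15 new [(0,0) (0,1) (1,0) (1,1) (1,3) (1,4) (2,0) (2,1) (2,2) (2,3) (2,4) (3,0) (3,1) (3,2) (3,4)] -> total=17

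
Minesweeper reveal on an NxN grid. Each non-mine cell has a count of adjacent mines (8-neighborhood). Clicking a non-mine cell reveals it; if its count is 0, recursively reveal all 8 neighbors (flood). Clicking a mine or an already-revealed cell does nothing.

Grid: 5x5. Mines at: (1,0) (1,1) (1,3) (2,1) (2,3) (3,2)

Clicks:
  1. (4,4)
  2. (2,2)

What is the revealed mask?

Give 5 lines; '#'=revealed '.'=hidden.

Click 1 (4,4) count=0: revealed 4 new [(3,3) (3,4) (4,3) (4,4)] -> total=4
Click 2 (2,2) count=5: revealed 1 new [(2,2)] -> total=5

Answer: .....
.....
..#..
...##
...##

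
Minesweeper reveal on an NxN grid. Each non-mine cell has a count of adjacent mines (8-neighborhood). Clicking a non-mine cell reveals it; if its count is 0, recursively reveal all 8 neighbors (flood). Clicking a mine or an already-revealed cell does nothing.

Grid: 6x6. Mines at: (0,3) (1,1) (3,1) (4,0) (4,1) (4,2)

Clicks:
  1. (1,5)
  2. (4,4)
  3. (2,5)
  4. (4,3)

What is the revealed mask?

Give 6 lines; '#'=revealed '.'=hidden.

Click 1 (1,5) count=0: revealed 20 new [(0,4) (0,5) (1,2) (1,3) (1,4) (1,5) (2,2) (2,3) (2,4) (2,5) (3,2) (3,3) (3,4) (3,5) (4,3) (4,4) (4,5) (5,3) (5,4) (5,5)] -> total=20
Click 2 (4,4) count=0: revealed 0 new [(none)] -> total=20
Click 3 (2,5) count=0: revealed 0 new [(none)] -> total=20
Click 4 (4,3) count=1: revealed 0 new [(none)] -> total=20

Answer: ....##
..####
..####
..####
...###
...###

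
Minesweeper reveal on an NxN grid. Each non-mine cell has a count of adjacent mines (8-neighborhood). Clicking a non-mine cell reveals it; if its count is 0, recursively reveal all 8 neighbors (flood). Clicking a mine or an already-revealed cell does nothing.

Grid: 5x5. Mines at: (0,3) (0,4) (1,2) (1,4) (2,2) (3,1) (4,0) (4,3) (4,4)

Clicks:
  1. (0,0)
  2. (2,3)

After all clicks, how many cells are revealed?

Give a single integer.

Answer: 7

Derivation:
Click 1 (0,0) count=0: revealed 6 new [(0,0) (0,1) (1,0) (1,1) (2,0) (2,1)] -> total=6
Click 2 (2,3) count=3: revealed 1 new [(2,3)] -> total=7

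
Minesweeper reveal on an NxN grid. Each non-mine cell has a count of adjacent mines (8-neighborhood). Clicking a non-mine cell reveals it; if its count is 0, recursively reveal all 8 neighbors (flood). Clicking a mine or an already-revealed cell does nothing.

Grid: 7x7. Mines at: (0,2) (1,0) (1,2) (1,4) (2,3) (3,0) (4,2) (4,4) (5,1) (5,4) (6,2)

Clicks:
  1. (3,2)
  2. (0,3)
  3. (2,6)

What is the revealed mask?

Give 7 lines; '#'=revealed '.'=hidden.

Answer: ...#.##
.....##
.....##
..#..##
.....##
.....##
.....##

Derivation:
Click 1 (3,2) count=2: revealed 1 new [(3,2)] -> total=1
Click 2 (0,3) count=3: revealed 1 new [(0,3)] -> total=2
Click 3 (2,6) count=0: revealed 14 new [(0,5) (0,6) (1,5) (1,6) (2,5) (2,6) (3,5) (3,6) (4,5) (4,6) (5,5) (5,6) (6,5) (6,6)] -> total=16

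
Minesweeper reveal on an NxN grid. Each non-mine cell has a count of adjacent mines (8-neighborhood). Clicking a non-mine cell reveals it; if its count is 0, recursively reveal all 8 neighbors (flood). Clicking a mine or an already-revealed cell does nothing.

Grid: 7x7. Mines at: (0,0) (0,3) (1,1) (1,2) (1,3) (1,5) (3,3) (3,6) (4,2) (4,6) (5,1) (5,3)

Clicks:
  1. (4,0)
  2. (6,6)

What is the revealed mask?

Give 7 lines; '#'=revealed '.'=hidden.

Answer: .......
.......
.......
.......
#......
....###
....###

Derivation:
Click 1 (4,0) count=1: revealed 1 new [(4,0)] -> total=1
Click 2 (6,6) count=0: revealed 6 new [(5,4) (5,5) (5,6) (6,4) (6,5) (6,6)] -> total=7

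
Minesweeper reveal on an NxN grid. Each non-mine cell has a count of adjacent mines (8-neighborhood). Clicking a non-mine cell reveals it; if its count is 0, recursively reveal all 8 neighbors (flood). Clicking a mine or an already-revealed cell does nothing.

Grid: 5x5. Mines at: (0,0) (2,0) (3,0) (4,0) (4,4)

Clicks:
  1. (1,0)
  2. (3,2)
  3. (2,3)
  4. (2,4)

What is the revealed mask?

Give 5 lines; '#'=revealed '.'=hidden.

Answer: .####
#####
.####
.####
.###.

Derivation:
Click 1 (1,0) count=2: revealed 1 new [(1,0)] -> total=1
Click 2 (3,2) count=0: revealed 19 new [(0,1) (0,2) (0,3) (0,4) (1,1) (1,2) (1,3) (1,4) (2,1) (2,2) (2,3) (2,4) (3,1) (3,2) (3,3) (3,4) (4,1) (4,2) (4,3)] -> total=20
Click 3 (2,3) count=0: revealed 0 new [(none)] -> total=20
Click 4 (2,4) count=0: revealed 0 new [(none)] -> total=20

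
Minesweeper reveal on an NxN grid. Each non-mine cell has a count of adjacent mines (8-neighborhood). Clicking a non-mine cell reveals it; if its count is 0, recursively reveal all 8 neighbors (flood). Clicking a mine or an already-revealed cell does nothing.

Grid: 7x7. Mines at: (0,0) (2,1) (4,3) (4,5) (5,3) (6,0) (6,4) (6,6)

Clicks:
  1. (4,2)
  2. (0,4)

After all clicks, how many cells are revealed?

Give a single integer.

Click 1 (4,2) count=2: revealed 1 new [(4,2)] -> total=1
Click 2 (0,4) count=0: revealed 22 new [(0,1) (0,2) (0,3) (0,4) (0,5) (0,6) (1,1) (1,2) (1,3) (1,4) (1,5) (1,6) (2,2) (2,3) (2,4) (2,5) (2,6) (3,2) (3,3) (3,4) (3,5) (3,6)] -> total=23

Answer: 23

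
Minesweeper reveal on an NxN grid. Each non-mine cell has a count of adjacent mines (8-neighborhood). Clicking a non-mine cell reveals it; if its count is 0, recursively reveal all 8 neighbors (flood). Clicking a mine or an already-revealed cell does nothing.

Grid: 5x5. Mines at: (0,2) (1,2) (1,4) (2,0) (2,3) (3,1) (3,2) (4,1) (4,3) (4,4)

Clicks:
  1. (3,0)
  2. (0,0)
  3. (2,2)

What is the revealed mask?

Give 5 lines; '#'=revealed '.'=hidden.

Answer: ##...
##...
..#..
#....
.....

Derivation:
Click 1 (3,0) count=3: revealed 1 new [(3,0)] -> total=1
Click 2 (0,0) count=0: revealed 4 new [(0,0) (0,1) (1,0) (1,1)] -> total=5
Click 3 (2,2) count=4: revealed 1 new [(2,2)] -> total=6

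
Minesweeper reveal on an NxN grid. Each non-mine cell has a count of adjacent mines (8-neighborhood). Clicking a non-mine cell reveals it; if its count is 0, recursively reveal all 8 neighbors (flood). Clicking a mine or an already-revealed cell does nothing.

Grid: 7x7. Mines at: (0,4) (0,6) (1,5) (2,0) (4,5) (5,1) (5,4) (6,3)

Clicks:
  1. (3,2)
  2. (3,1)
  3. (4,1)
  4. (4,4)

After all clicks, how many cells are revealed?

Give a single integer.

Answer: 21

Derivation:
Click 1 (3,2) count=0: revealed 21 new [(0,0) (0,1) (0,2) (0,3) (1,0) (1,1) (1,2) (1,3) (1,4) (2,1) (2,2) (2,3) (2,4) (3,1) (3,2) (3,3) (3,4) (4,1) (4,2) (4,3) (4,4)] -> total=21
Click 2 (3,1) count=1: revealed 0 new [(none)] -> total=21
Click 3 (4,1) count=1: revealed 0 new [(none)] -> total=21
Click 4 (4,4) count=2: revealed 0 new [(none)] -> total=21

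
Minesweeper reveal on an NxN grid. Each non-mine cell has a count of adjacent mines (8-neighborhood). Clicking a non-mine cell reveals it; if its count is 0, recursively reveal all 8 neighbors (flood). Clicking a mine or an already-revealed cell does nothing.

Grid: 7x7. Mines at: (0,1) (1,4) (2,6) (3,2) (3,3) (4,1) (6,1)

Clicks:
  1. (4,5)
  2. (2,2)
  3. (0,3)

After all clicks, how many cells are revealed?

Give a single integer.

Answer: 20

Derivation:
Click 1 (4,5) count=0: revealed 18 new [(3,4) (3,5) (3,6) (4,2) (4,3) (4,4) (4,5) (4,6) (5,2) (5,3) (5,4) (5,5) (5,6) (6,2) (6,3) (6,4) (6,5) (6,6)] -> total=18
Click 2 (2,2) count=2: revealed 1 new [(2,2)] -> total=19
Click 3 (0,3) count=1: revealed 1 new [(0,3)] -> total=20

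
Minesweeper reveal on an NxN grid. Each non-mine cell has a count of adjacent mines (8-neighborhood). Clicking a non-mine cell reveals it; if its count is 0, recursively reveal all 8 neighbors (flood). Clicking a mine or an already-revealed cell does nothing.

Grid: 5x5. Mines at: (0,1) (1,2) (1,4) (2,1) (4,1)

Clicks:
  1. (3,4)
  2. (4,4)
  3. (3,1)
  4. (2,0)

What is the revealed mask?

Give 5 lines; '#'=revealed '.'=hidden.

Click 1 (3,4) count=0: revealed 9 new [(2,2) (2,3) (2,4) (3,2) (3,3) (3,4) (4,2) (4,3) (4,4)] -> total=9
Click 2 (4,4) count=0: revealed 0 new [(none)] -> total=9
Click 3 (3,1) count=2: revealed 1 new [(3,1)] -> total=10
Click 4 (2,0) count=1: revealed 1 new [(2,0)] -> total=11

Answer: .....
.....
#.###
.####
..###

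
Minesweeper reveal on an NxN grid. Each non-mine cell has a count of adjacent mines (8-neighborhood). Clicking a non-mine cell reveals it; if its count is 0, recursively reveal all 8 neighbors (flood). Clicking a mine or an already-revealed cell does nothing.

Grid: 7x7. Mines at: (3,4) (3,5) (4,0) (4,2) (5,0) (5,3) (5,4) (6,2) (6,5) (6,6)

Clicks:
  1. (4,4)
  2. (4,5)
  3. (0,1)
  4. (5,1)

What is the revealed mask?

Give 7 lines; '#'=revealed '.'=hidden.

Click 1 (4,4) count=4: revealed 1 new [(4,4)] -> total=1
Click 2 (4,5) count=3: revealed 1 new [(4,5)] -> total=2
Click 3 (0,1) count=0: revealed 25 new [(0,0) (0,1) (0,2) (0,3) (0,4) (0,5) (0,6) (1,0) (1,1) (1,2) (1,3) (1,4) (1,5) (1,6) (2,0) (2,1) (2,2) (2,3) (2,4) (2,5) (2,6) (3,0) (3,1) (3,2) (3,3)] -> total=27
Click 4 (5,1) count=4: revealed 1 new [(5,1)] -> total=28

Answer: #######
#######
#######
####...
....##.
.#.....
.......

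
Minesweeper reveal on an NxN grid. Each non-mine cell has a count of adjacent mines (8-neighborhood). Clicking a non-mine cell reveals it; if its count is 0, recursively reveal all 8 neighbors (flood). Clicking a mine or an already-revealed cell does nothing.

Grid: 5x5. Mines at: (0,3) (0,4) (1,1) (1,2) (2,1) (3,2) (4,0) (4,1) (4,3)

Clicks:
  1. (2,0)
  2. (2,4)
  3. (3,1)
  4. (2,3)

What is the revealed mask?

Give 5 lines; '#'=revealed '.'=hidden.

Click 1 (2,0) count=2: revealed 1 new [(2,0)] -> total=1
Click 2 (2,4) count=0: revealed 6 new [(1,3) (1,4) (2,3) (2,4) (3,3) (3,4)] -> total=7
Click 3 (3,1) count=4: revealed 1 new [(3,1)] -> total=8
Click 4 (2,3) count=2: revealed 0 new [(none)] -> total=8

Answer: .....
...##
#..##
.#.##
.....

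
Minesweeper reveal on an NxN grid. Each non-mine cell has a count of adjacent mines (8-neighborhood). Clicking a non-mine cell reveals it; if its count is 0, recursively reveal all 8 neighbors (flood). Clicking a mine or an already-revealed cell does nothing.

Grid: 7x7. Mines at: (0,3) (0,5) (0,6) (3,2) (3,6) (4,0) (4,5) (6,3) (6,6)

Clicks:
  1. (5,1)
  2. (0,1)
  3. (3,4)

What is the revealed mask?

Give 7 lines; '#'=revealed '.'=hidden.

Answer: ###....
###....
###....
##..#..
.......
.#.....
.......

Derivation:
Click 1 (5,1) count=1: revealed 1 new [(5,1)] -> total=1
Click 2 (0,1) count=0: revealed 11 new [(0,0) (0,1) (0,2) (1,0) (1,1) (1,2) (2,0) (2,1) (2,2) (3,0) (3,1)] -> total=12
Click 3 (3,4) count=1: revealed 1 new [(3,4)] -> total=13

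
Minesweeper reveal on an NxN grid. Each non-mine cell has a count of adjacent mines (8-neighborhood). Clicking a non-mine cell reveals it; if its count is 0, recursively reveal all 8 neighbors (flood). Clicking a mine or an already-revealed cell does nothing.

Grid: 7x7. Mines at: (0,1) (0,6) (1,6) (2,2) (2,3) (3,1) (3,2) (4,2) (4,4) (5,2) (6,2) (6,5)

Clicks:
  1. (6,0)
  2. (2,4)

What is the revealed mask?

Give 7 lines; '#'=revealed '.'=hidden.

Click 1 (6,0) count=0: revealed 6 new [(4,0) (4,1) (5,0) (5,1) (6,0) (6,1)] -> total=6
Click 2 (2,4) count=1: revealed 1 new [(2,4)] -> total=7

Answer: .......
.......
....#..
.......
##.....
##.....
##.....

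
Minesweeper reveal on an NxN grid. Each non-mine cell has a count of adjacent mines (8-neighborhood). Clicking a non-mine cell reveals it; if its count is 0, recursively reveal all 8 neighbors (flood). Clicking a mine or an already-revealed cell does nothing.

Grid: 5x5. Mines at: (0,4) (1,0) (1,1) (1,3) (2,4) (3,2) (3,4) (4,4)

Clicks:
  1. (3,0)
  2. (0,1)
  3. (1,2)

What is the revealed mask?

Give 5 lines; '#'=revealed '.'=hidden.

Answer: .#...
..#..
##...
##...
##...

Derivation:
Click 1 (3,0) count=0: revealed 6 new [(2,0) (2,1) (3,0) (3,1) (4,0) (4,1)] -> total=6
Click 2 (0,1) count=2: revealed 1 new [(0,1)] -> total=7
Click 3 (1,2) count=2: revealed 1 new [(1,2)] -> total=8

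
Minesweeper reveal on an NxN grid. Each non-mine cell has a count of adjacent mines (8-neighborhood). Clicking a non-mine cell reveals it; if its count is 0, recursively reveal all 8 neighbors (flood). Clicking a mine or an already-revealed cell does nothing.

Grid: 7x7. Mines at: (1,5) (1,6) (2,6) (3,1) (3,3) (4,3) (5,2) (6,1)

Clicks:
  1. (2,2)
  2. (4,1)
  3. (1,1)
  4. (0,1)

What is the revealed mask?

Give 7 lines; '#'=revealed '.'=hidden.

Click 1 (2,2) count=2: revealed 1 new [(2,2)] -> total=1
Click 2 (4,1) count=2: revealed 1 new [(4,1)] -> total=2
Click 3 (1,1) count=0: revealed 14 new [(0,0) (0,1) (0,2) (0,3) (0,4) (1,0) (1,1) (1,2) (1,3) (1,4) (2,0) (2,1) (2,3) (2,4)] -> total=16
Click 4 (0,1) count=0: revealed 0 new [(none)] -> total=16

Answer: #####..
#####..
#####..
.......
.#.....
.......
.......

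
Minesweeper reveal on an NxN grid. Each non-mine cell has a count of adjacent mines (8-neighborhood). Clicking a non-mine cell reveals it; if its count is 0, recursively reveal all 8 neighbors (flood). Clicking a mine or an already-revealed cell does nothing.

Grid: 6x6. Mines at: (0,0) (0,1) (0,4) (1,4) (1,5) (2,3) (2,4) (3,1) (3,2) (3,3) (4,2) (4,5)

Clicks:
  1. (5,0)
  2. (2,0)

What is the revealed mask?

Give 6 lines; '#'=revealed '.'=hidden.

Answer: ......
......
#.....
......
##....
##....

Derivation:
Click 1 (5,0) count=0: revealed 4 new [(4,0) (4,1) (5,0) (5,1)] -> total=4
Click 2 (2,0) count=1: revealed 1 new [(2,0)] -> total=5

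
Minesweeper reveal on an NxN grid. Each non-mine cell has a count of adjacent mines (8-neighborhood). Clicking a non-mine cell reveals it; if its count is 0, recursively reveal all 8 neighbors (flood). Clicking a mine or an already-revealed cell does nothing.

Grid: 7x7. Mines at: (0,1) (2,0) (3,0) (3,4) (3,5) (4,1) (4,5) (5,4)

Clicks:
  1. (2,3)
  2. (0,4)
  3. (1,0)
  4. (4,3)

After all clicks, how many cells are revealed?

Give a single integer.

Click 1 (2,3) count=1: revealed 1 new [(2,3)] -> total=1
Click 2 (0,4) count=0: revealed 19 new [(0,2) (0,3) (0,4) (0,5) (0,6) (1,1) (1,2) (1,3) (1,4) (1,5) (1,6) (2,1) (2,2) (2,4) (2,5) (2,6) (3,1) (3,2) (3,3)] -> total=20
Click 3 (1,0) count=2: revealed 1 new [(1,0)] -> total=21
Click 4 (4,3) count=2: revealed 1 new [(4,3)] -> total=22

Answer: 22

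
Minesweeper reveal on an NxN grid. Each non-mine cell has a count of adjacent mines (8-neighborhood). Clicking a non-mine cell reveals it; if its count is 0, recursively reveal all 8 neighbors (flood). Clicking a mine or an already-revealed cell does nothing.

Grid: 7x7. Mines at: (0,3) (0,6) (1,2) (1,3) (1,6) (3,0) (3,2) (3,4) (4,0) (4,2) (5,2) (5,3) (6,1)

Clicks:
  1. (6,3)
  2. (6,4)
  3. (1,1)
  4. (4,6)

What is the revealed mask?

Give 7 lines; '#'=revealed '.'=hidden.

Click 1 (6,3) count=2: revealed 1 new [(6,3)] -> total=1
Click 2 (6,4) count=1: revealed 1 new [(6,4)] -> total=2
Click 3 (1,1) count=1: revealed 1 new [(1,1)] -> total=3
Click 4 (4,6) count=0: revealed 12 new [(2,5) (2,6) (3,5) (3,6) (4,4) (4,5) (4,6) (5,4) (5,5) (5,6) (6,5) (6,6)] -> total=15

Answer: .......
.#.....
.....##
.....##
....###
....###
...####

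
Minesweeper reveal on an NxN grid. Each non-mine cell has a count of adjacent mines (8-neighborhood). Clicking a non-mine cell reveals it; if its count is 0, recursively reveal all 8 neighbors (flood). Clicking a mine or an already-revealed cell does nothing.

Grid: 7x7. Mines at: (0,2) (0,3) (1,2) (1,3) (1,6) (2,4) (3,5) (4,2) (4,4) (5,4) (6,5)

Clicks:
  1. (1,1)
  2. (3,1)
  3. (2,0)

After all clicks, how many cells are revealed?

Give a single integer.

Answer: 18

Derivation:
Click 1 (1,1) count=2: revealed 1 new [(1,1)] -> total=1
Click 2 (3,1) count=1: revealed 1 new [(3,1)] -> total=2
Click 3 (2,0) count=0: revealed 16 new [(0,0) (0,1) (1,0) (2,0) (2,1) (3,0) (4,0) (4,1) (5,0) (5,1) (5,2) (5,3) (6,0) (6,1) (6,2) (6,3)] -> total=18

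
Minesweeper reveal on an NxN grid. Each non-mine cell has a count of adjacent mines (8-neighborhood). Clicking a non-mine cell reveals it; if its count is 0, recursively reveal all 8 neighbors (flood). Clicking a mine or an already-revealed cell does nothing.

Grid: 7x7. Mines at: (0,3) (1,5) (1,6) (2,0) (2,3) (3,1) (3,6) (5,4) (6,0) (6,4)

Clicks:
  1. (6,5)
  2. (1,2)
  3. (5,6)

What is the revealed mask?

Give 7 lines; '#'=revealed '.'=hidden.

Answer: .......
..#....
.......
.......
.....##
.....##
.....##

Derivation:
Click 1 (6,5) count=2: revealed 1 new [(6,5)] -> total=1
Click 2 (1,2) count=2: revealed 1 new [(1,2)] -> total=2
Click 3 (5,6) count=0: revealed 5 new [(4,5) (4,6) (5,5) (5,6) (6,6)] -> total=7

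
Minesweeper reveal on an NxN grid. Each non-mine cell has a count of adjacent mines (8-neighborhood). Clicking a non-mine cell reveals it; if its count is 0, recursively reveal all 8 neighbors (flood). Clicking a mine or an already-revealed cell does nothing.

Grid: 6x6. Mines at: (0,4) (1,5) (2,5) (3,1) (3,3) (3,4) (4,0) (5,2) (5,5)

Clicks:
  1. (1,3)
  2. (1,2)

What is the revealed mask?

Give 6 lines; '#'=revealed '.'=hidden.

Answer: ####..
####..
####..
......
......
......

Derivation:
Click 1 (1,3) count=1: revealed 1 new [(1,3)] -> total=1
Click 2 (1,2) count=0: revealed 11 new [(0,0) (0,1) (0,2) (0,3) (1,0) (1,1) (1,2) (2,0) (2,1) (2,2) (2,3)] -> total=12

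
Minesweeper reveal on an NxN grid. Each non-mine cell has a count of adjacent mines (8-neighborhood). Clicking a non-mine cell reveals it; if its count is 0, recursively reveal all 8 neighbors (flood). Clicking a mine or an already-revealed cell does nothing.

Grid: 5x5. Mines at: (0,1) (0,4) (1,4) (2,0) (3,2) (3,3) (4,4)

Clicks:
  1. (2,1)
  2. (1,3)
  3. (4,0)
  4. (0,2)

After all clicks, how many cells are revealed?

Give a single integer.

Answer: 7

Derivation:
Click 1 (2,1) count=2: revealed 1 new [(2,1)] -> total=1
Click 2 (1,3) count=2: revealed 1 new [(1,3)] -> total=2
Click 3 (4,0) count=0: revealed 4 new [(3,0) (3,1) (4,0) (4,1)] -> total=6
Click 4 (0,2) count=1: revealed 1 new [(0,2)] -> total=7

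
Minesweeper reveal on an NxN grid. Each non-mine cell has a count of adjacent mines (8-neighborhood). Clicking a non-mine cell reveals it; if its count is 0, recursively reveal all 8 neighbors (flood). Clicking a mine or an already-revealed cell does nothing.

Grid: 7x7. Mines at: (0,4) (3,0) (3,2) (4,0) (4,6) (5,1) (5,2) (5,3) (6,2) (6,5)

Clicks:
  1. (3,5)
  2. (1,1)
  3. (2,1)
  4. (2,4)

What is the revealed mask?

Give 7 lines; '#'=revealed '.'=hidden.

Answer: ####.##
#######
#######
...####
...###.
.......
.......

Derivation:
Click 1 (3,5) count=1: revealed 1 new [(3,5)] -> total=1
Click 2 (1,1) count=0: revealed 12 new [(0,0) (0,1) (0,2) (0,3) (1,0) (1,1) (1,2) (1,3) (2,0) (2,1) (2,2) (2,3)] -> total=13
Click 3 (2,1) count=2: revealed 0 new [(none)] -> total=13
Click 4 (2,4) count=0: revealed 14 new [(0,5) (0,6) (1,4) (1,5) (1,6) (2,4) (2,5) (2,6) (3,3) (3,4) (3,6) (4,3) (4,4) (4,5)] -> total=27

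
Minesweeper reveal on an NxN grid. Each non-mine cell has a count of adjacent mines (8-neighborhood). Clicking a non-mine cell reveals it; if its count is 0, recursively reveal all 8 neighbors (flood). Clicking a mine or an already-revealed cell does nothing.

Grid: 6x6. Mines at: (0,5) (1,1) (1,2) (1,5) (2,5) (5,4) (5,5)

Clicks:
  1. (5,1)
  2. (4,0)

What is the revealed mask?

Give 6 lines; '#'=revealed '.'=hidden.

Answer: ......
......
#####.
#####.
#####.
####..

Derivation:
Click 1 (5,1) count=0: revealed 19 new [(2,0) (2,1) (2,2) (2,3) (2,4) (3,0) (3,1) (3,2) (3,3) (3,4) (4,0) (4,1) (4,2) (4,3) (4,4) (5,0) (5,1) (5,2) (5,3)] -> total=19
Click 2 (4,0) count=0: revealed 0 new [(none)] -> total=19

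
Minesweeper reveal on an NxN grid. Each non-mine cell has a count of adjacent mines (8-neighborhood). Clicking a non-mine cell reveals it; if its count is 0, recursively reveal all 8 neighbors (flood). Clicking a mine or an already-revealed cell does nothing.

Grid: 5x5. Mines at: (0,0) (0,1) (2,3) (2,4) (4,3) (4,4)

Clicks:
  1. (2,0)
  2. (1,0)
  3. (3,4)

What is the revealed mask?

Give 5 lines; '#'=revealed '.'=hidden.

Click 1 (2,0) count=0: revealed 12 new [(1,0) (1,1) (1,2) (2,0) (2,1) (2,2) (3,0) (3,1) (3,2) (4,0) (4,1) (4,2)] -> total=12
Click 2 (1,0) count=2: revealed 0 new [(none)] -> total=12
Click 3 (3,4) count=4: revealed 1 new [(3,4)] -> total=13

Answer: .....
###..
###..
###.#
###..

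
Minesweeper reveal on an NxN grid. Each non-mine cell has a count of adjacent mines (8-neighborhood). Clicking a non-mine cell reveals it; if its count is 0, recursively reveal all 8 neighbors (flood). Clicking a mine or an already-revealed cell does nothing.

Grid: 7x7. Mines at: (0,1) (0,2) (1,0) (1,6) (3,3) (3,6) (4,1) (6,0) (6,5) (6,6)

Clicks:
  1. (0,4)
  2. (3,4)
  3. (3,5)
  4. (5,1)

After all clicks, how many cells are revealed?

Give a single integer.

Answer: 12

Derivation:
Click 1 (0,4) count=0: revealed 9 new [(0,3) (0,4) (0,5) (1,3) (1,4) (1,5) (2,3) (2,4) (2,5)] -> total=9
Click 2 (3,4) count=1: revealed 1 new [(3,4)] -> total=10
Click 3 (3,5) count=1: revealed 1 new [(3,5)] -> total=11
Click 4 (5,1) count=2: revealed 1 new [(5,1)] -> total=12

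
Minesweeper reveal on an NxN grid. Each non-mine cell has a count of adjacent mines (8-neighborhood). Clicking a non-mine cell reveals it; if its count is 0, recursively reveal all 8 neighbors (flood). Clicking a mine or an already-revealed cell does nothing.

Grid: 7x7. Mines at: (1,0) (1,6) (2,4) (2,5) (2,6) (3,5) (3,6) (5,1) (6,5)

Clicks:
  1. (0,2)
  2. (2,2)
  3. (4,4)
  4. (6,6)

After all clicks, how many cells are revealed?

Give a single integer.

Click 1 (0,2) count=0: revealed 30 new [(0,1) (0,2) (0,3) (0,4) (0,5) (1,1) (1,2) (1,3) (1,4) (1,5) (2,0) (2,1) (2,2) (2,3) (3,0) (3,1) (3,2) (3,3) (3,4) (4,0) (4,1) (4,2) (4,3) (4,4) (5,2) (5,3) (5,4) (6,2) (6,3) (6,4)] -> total=30
Click 2 (2,2) count=0: revealed 0 new [(none)] -> total=30
Click 3 (4,4) count=1: revealed 0 new [(none)] -> total=30
Click 4 (6,6) count=1: revealed 1 new [(6,6)] -> total=31

Answer: 31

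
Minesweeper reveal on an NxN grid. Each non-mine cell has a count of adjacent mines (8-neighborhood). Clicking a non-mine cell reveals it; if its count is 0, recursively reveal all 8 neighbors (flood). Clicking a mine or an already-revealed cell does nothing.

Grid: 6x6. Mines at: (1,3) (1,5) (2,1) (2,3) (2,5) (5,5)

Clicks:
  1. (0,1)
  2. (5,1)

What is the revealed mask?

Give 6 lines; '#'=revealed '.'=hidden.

Click 1 (0,1) count=0: revealed 6 new [(0,0) (0,1) (0,2) (1,0) (1,1) (1,2)] -> total=6
Click 2 (5,1) count=0: revealed 15 new [(3,0) (3,1) (3,2) (3,3) (3,4) (4,0) (4,1) (4,2) (4,3) (4,4) (5,0) (5,1) (5,2) (5,3) (5,4)] -> total=21

Answer: ###...
###...
......
#####.
#####.
#####.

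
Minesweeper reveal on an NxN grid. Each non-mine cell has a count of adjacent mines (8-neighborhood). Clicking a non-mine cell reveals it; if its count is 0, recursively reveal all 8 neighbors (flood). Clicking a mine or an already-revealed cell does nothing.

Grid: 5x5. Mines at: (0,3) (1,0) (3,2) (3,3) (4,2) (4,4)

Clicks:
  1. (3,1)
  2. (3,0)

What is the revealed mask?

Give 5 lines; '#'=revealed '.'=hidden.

Answer: .....
.....
##...
##...
##...

Derivation:
Click 1 (3,1) count=2: revealed 1 new [(3,1)] -> total=1
Click 2 (3,0) count=0: revealed 5 new [(2,0) (2,1) (3,0) (4,0) (4,1)] -> total=6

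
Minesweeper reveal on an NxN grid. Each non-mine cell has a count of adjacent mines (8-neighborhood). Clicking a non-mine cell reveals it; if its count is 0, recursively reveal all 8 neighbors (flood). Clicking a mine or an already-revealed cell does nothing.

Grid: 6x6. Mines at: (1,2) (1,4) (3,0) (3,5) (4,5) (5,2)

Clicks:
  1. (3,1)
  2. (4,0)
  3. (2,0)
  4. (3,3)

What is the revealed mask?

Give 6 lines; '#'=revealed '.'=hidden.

Click 1 (3,1) count=1: revealed 1 new [(3,1)] -> total=1
Click 2 (4,0) count=1: revealed 1 new [(4,0)] -> total=2
Click 3 (2,0) count=1: revealed 1 new [(2,0)] -> total=3
Click 4 (3,3) count=0: revealed 11 new [(2,1) (2,2) (2,3) (2,4) (3,2) (3,3) (3,4) (4,1) (4,2) (4,3) (4,4)] -> total=14

Answer: ......
......
#####.
.####.
#####.
......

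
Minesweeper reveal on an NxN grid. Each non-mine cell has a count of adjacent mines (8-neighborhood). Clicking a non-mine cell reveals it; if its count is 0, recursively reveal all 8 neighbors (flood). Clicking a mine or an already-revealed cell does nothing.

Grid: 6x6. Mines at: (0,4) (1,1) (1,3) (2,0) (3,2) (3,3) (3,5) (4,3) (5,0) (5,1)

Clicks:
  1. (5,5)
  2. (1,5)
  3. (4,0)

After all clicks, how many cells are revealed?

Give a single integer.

Answer: 6

Derivation:
Click 1 (5,5) count=0: revealed 4 new [(4,4) (4,5) (5,4) (5,5)] -> total=4
Click 2 (1,5) count=1: revealed 1 new [(1,5)] -> total=5
Click 3 (4,0) count=2: revealed 1 new [(4,0)] -> total=6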